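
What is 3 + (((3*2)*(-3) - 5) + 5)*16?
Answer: -285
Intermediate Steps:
3 + (((3*2)*(-3) - 5) + 5)*16 = 3 + ((6*(-3) - 5) + 5)*16 = 3 + ((-18 - 5) + 5)*16 = 3 + (-23 + 5)*16 = 3 - 18*16 = 3 - 288 = -285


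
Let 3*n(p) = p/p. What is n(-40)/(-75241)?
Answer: -1/225723 ≈ -4.4302e-6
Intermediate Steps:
n(p) = 1/3 (n(p) = (p/p)/3 = (1/3)*1 = 1/3)
n(-40)/(-75241) = (1/3)/(-75241) = (1/3)*(-1/75241) = -1/225723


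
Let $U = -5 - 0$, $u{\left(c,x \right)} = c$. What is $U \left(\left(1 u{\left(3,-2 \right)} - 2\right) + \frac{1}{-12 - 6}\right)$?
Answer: $- \frac{85}{18} \approx -4.7222$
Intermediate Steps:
$U = -5$ ($U = -5 + 0 = -5$)
$U \left(\left(1 u{\left(3,-2 \right)} - 2\right) + \frac{1}{-12 - 6}\right) = - 5 \left(\left(1 \cdot 3 - 2\right) + \frac{1}{-12 - 6}\right) = - 5 \left(\left(3 - 2\right) + \frac{1}{-18}\right) = - 5 \left(1 - \frac{1}{18}\right) = \left(-5\right) \frac{17}{18} = - \frac{85}{18}$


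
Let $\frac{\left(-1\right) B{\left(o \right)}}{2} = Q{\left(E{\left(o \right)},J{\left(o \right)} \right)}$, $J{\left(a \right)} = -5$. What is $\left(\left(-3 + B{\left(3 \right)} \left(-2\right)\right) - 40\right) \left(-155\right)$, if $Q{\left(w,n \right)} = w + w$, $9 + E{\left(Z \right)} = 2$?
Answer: $15345$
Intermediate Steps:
$E{\left(Z \right)} = -7$ ($E{\left(Z \right)} = -9 + 2 = -7$)
$Q{\left(w,n \right)} = 2 w$
$B{\left(o \right)} = 28$ ($B{\left(o \right)} = - 2 \cdot 2 \left(-7\right) = \left(-2\right) \left(-14\right) = 28$)
$\left(\left(-3 + B{\left(3 \right)} \left(-2\right)\right) - 40\right) \left(-155\right) = \left(\left(-3 + 28 \left(-2\right)\right) - 40\right) \left(-155\right) = \left(\left(-3 - 56\right) - 40\right) \left(-155\right) = \left(-59 - 40\right) \left(-155\right) = \left(-99\right) \left(-155\right) = 15345$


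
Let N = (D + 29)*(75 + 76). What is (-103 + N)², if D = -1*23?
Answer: 644809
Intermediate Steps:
D = -23
N = 906 (N = (-23 + 29)*(75 + 76) = 6*151 = 906)
(-103 + N)² = (-103 + 906)² = 803² = 644809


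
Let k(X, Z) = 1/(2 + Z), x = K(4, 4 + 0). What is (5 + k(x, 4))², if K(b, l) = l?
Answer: 961/36 ≈ 26.694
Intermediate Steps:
x = 4 (x = 4 + 0 = 4)
(5 + k(x, 4))² = (5 + 1/(2 + 4))² = (5 + 1/6)² = (5 + ⅙)² = (31/6)² = 961/36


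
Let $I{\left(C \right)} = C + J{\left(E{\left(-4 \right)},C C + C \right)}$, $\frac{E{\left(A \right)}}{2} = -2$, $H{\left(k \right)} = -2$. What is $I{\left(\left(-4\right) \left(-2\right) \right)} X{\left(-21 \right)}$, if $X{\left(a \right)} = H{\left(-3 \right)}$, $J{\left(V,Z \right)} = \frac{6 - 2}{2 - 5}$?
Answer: $- \frac{40}{3} \approx -13.333$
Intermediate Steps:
$E{\left(A \right)} = -4$ ($E{\left(A \right)} = 2 \left(-2\right) = -4$)
$J{\left(V,Z \right)} = - \frac{4}{3}$ ($J{\left(V,Z \right)} = \frac{4}{-3} = 4 \left(- \frac{1}{3}\right) = - \frac{4}{3}$)
$X{\left(a \right)} = -2$
$I{\left(C \right)} = - \frac{4}{3} + C$ ($I{\left(C \right)} = C - \frac{4}{3} = - \frac{4}{3} + C$)
$I{\left(\left(-4\right) \left(-2\right) \right)} X{\left(-21 \right)} = \left(- \frac{4}{3} - -8\right) \left(-2\right) = \left(- \frac{4}{3} + 8\right) \left(-2\right) = \frac{20}{3} \left(-2\right) = - \frac{40}{3}$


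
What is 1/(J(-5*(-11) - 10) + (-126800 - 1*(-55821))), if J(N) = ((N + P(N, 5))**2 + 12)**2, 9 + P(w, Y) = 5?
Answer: 1/2795270 ≈ 3.5775e-7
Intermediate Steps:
P(w, Y) = -4 (P(w, Y) = -9 + 5 = -4)
J(N) = (12 + (-4 + N)**2)**2 (J(N) = ((N - 4)**2 + 12)**2 = ((-4 + N)**2 + 12)**2 = (12 + (-4 + N)**2)**2)
1/(J(-5*(-11) - 10) + (-126800 - 1*(-55821))) = 1/((12 + (-4 + (-5*(-11) - 10))**2)**2 + (-126800 - 1*(-55821))) = 1/((12 + (-4 + (55 - 10))**2)**2 + (-126800 + 55821)) = 1/((12 + (-4 + 45)**2)**2 - 70979) = 1/((12 + 41**2)**2 - 70979) = 1/((12 + 1681)**2 - 70979) = 1/(1693**2 - 70979) = 1/(2866249 - 70979) = 1/2795270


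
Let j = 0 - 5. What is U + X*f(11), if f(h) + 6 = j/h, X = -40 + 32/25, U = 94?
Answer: 8598/25 ≈ 343.92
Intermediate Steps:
j = -5
X = -968/25 (X = -40 + 32*(1/25) = -40 + 32/25 = -968/25 ≈ -38.720)
f(h) = -6 - 5/h
U + X*f(11) = 94 - 968*(-6 - 5/11)/25 = 94 - 968/25*(-71/11) = 94 + 6248/25 = 8598/25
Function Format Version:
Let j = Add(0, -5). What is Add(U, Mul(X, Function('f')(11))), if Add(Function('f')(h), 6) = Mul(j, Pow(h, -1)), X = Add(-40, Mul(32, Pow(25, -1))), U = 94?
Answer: Rational(8598, 25) ≈ 343.92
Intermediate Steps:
j = -5
X = Rational(-968, 25) (X = Add(-40, Mul(32, Rational(1, 25))) = Add(-40, Rational(32, 25)) = Rational(-968, 25) ≈ -38.720)
Function('f')(h) = Add(-6, Mul(-5, Pow(h, -1)))
Add(U, Mul(X, Function('f')(11))) = Add(94, Mul(Rational(-968, 25), Add(-6, Mul(-5, Pow(11, -1))))) = Add(94, Mul(Rational(-968, 25), Add(-6, Mul(-5, Rational(1, 11))))) = Add(94, Mul(Rational(-968, 25), Add(-6, Rational(-5, 11)))) = Add(94, Mul(Rational(-968, 25), Rational(-71, 11))) = Add(94, Rational(6248, 25)) = Rational(8598, 25)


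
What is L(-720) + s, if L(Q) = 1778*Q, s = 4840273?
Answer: 3560113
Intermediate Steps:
L(-720) + s = 1778*(-720) + 4840273 = -1280160 + 4840273 = 3560113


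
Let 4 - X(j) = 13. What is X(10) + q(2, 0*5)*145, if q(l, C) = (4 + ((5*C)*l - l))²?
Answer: 571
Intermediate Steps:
X(j) = -9 (X(j) = 4 - 1*13 = 4 - 13 = -9)
q(l, C) = (4 - l + 5*C*l)² (q(l, C) = (4 + (5*C*l - l))² = (4 + (-l + 5*C*l))² = (4 - l + 5*C*l)²)
X(10) + q(2, 0*5)*145 = -9 + (4 - 1*2 + 5*(0*5)*2)²*145 = -9 + (4 - 2 + 5*0*2)²*145 = -9 + (4 - 2 + 0)²*145 = -9 + 2²*145 = -9 + 4*145 = -9 + 580 = 571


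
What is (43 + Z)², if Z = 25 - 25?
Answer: 1849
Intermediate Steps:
Z = 0
(43 + Z)² = (43 + 0)² = 43² = 1849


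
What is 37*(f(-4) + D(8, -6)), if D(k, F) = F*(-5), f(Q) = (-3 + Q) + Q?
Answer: 703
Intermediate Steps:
f(Q) = -3 + 2*Q
D(k, F) = -5*F
37*(f(-4) + D(8, -6)) = 37*((-3 + 2*(-4)) - 5*(-6)) = 37*((-3 - 8) + 30) = 37*(-11 + 30) = 37*19 = 703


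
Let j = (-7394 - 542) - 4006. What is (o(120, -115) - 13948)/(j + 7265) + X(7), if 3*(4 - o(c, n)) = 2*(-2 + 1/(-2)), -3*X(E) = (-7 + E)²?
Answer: 41827/14031 ≈ 2.9810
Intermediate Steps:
X(E) = -(-7 + E)²/3
o(c, n) = 17/3 (o(c, n) = 4 - 2*(-2 + 1/(-2))/3 = 4 - 2*(-2 - ½)/3 = 4 - 2*(-5)/(3*2) = 4 - ⅓*(-5) = 4 + 5/3 = 17/3)
j = -11942 (j = -7936 - 4006 = -11942)
(o(120, -115) - 13948)/(j + 7265) + X(7) = (17/3 - 13948)/(-11942 + 7265) - (-7 + 7)²/3 = -41827/3/(-4677) - ⅓*0² = -41827/3*(-1/4677) - ⅓*0 = 41827/14031 + 0 = 41827/14031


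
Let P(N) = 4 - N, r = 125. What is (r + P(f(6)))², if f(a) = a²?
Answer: 8649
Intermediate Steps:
(r + P(f(6)))² = (125 + (4 - 1*6²))² = (125 + (4 - 1*36))² = (125 + (4 - 36))² = (125 - 32)² = 93² = 8649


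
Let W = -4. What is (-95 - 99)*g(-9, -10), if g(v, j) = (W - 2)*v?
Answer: -10476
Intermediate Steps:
g(v, j) = -6*v (g(v, j) = (-4 - 2)*v = -6*v)
(-95 - 99)*g(-9, -10) = (-95 - 99)*(-6*(-9)) = -194*54 = -10476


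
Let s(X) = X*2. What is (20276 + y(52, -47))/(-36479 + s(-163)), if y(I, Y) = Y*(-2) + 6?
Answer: -20376/36805 ≈ -0.55362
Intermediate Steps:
y(I, Y) = 6 - 2*Y (y(I, Y) = -2*Y + 6 = 6 - 2*Y)
s(X) = 2*X
(20276 + y(52, -47))/(-36479 + s(-163)) = (20276 + (6 - 2*(-47)))/(-36479 + 2*(-163)) = (20276 + (6 + 94))/(-36479 - 326) = (20276 + 100)/(-36805) = 20376*(-1/36805) = -20376/36805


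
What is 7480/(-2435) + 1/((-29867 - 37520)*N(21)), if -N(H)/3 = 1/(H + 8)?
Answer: -302418733/98452407 ≈ -3.0717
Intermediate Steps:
N(H) = -3/(8 + H) (N(H) = -3/(H + 8) = -3/(8 + H))
7480/(-2435) + 1/((-29867 - 37520)*N(21)) = 7480/(-2435) + 1/((-29867 - 37520)*((-3/(8 + 21)))) = 7480*(-1/2435) + 1/((-67387)*((-3/29))) = -1496/487 - 1/(67387*((-3*1/29))) = -1496/487 - 1/(67387*(-3/29)) = -1496/487 - 1/67387*(-29/3) = -1496/487 + 29/202161 = -302418733/98452407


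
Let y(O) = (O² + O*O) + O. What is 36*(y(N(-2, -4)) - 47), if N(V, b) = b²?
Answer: 17316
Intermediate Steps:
y(O) = O + 2*O² (y(O) = (O² + O²) + O = 2*O² + O = O + 2*O²)
36*(y(N(-2, -4)) - 47) = 36*((-4)²*(1 + 2*(-4)²) - 47) = 36*(16*(1 + 2*16) - 47) = 36*(16*(1 + 32) - 47) = 36*(16*33 - 47) = 36*(528 - 47) = 36*481 = 17316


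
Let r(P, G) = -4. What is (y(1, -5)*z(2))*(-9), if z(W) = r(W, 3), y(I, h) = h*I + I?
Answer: -144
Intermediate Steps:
y(I, h) = I + I*h (y(I, h) = I*h + I = I + I*h)
z(W) = -4
(y(1, -5)*z(2))*(-9) = ((1*(1 - 5))*(-4))*(-9) = ((1*(-4))*(-4))*(-9) = -4*(-4)*(-9) = 16*(-9) = -144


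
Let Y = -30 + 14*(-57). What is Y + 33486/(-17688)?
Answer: -2446525/2948 ≈ -829.89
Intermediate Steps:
Y = -828 (Y = -30 - 798 = -828)
Y + 33486/(-17688) = -828 + 33486/(-17688) = -828 + 33486*(-1/17688) = -828 - 5581/2948 = -2446525/2948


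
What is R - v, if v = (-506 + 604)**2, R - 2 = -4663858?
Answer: -4673460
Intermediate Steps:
R = -4663856 (R = 2 - 4663858 = -4663856)
v = 9604 (v = 98**2 = 9604)
R - v = -4663856 - 1*9604 = -4663856 - 9604 = -4673460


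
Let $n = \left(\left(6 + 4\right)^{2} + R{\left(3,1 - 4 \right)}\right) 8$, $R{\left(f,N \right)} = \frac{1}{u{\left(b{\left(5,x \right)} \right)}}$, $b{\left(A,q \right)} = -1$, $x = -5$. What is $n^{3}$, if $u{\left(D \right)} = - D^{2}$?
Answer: $496793088$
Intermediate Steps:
$R{\left(f,N \right)} = -1$ ($R{\left(f,N \right)} = \frac{1}{\left(-1\right) \left(-1\right)^{2}} = \frac{1}{\left(-1\right) 1} = \frac{1}{-1} = -1$)
$n = 792$ ($n = \left(\left(6 + 4\right)^{2} - 1\right) 8 = \left(10^{2} - 1\right) 8 = \left(100 - 1\right) 8 = 99 \cdot 8 = 792$)
$n^{3} = 792^{3} = 496793088$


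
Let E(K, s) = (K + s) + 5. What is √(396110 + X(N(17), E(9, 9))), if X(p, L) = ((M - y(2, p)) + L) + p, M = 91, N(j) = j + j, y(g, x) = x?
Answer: 8*√6191 ≈ 629.46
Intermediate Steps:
N(j) = 2*j
E(K, s) = 5 + K + s
X(p, L) = 91 + L (X(p, L) = ((91 - p) + L) + p = (91 + L - p) + p = 91 + L)
√(396110 + X(N(17), E(9, 9))) = √(396110 + (91 + (5 + 9 + 9))) = √(396110 + (91 + 23)) = √(396110 + 114) = √396224 = 8*√6191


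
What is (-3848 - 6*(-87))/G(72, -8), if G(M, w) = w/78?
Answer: 64857/2 ≈ 32429.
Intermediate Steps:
G(M, w) = w/78 (G(M, w) = w*(1/78) = w/78)
(-3848 - 6*(-87))/G(72, -8) = (-3848 - 6*(-87))/(((1/78)*(-8))) = (-3848 + 522)/(-4/39) = -3326*(-39/4) = 64857/2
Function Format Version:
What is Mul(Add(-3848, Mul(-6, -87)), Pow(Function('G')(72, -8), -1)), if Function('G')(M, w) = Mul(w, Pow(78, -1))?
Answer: Rational(64857, 2) ≈ 32429.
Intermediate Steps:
Function('G')(M, w) = Mul(Rational(1, 78), w) (Function('G')(M, w) = Mul(w, Rational(1, 78)) = Mul(Rational(1, 78), w))
Mul(Add(-3848, Mul(-6, -87)), Pow(Function('G')(72, -8), -1)) = Mul(Add(-3848, Mul(-6, -87)), Pow(Mul(Rational(1, 78), -8), -1)) = Mul(Add(-3848, 522), Pow(Rational(-4, 39), -1)) = Mul(-3326, Rational(-39, 4)) = Rational(64857, 2)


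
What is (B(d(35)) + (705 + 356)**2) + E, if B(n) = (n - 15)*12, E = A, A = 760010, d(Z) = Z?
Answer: 1885971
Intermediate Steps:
E = 760010
B(n) = -180 + 12*n (B(n) = (-15 + n)*12 = -180 + 12*n)
(B(d(35)) + (705 + 356)**2) + E = ((-180 + 12*35) + (705 + 356)**2) + 760010 = ((-180 + 420) + 1061**2) + 760010 = (240 + 1125721) + 760010 = 1125961 + 760010 = 1885971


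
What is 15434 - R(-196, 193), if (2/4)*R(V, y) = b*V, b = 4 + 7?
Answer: 19746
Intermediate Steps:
b = 11
R(V, y) = 22*V (R(V, y) = 2*(11*V) = 22*V)
15434 - R(-196, 193) = 15434 - 22*(-196) = 15434 - 1*(-4312) = 15434 + 4312 = 19746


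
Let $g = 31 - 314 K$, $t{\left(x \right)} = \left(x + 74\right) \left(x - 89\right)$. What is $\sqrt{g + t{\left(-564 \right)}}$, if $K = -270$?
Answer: $\sqrt{404781} \approx 636.22$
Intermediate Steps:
$t{\left(x \right)} = \left(-89 + x\right) \left(74 + x\right)$ ($t{\left(x \right)} = \left(74 + x\right) \left(-89 + x\right) = \left(-89 + x\right) \left(74 + x\right)$)
$g = 84811$ ($g = 31 - -84780 = 31 + 84780 = 84811$)
$\sqrt{g + t{\left(-564 \right)}} = \sqrt{84811 - \left(-1874 - 318096\right)} = \sqrt{84811 + \left(-6586 + 318096 + 8460\right)} = \sqrt{84811 + 319970} = \sqrt{404781}$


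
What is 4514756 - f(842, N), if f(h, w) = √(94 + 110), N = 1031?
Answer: 4514756 - 2*√51 ≈ 4.5147e+6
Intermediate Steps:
f(h, w) = 2*√51 (f(h, w) = √204 = 2*√51)
4514756 - f(842, N) = 4514756 - 2*√51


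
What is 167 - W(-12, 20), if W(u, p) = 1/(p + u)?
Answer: 1335/8 ≈ 166.88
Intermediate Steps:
167 - W(-12, 20) = 167 - 1/(20 - 12) = 167 - 1/8 = 1335/8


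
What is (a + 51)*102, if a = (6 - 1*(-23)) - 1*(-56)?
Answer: 13872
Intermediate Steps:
a = 85 (a = (6 + 23) + 56 = 29 + 56 = 85)
(a + 51)*102 = (85 + 51)*102 = 136*102 = 13872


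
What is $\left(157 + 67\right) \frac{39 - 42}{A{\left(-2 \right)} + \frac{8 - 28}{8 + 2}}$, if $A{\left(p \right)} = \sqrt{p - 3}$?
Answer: $\frac{448}{3} + \frac{224 i \sqrt{5}}{3} \approx 149.33 + 166.96 i$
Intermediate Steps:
$A{\left(p \right)} = \sqrt{-3 + p}$
$\left(157 + 67\right) \frac{39 - 42}{A{\left(-2 \right)} + \frac{8 - 28}{8 + 2}} = \left(157 + 67\right) \frac{39 - 42}{\sqrt{-3 - 2} + \frac{8 - 28}{8 + 2}} = 224 \left(- \frac{3}{\sqrt{-5} - \frac{20}{10}}\right) = 224 \left(- \frac{3}{i \sqrt{5} - 2}\right) = 224 \left(- \frac{3}{-2 + i \sqrt{5}}\right) = - \frac{672}{-2 + i \sqrt{5}}$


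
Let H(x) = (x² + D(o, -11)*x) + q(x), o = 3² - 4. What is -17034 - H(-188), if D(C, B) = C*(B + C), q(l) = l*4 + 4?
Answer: -57270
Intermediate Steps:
q(l) = 4 + 4*l (q(l) = 4*l + 4 = 4 + 4*l)
o = 5 (o = 9 - 4 = 5)
H(x) = 4 + x² - 26*x (H(x) = (x² + (5*(-11 + 5))*x) + (4 + 4*x) = (x² + (5*(-6))*x) + (4 + 4*x) = (x² - 30*x) + (4 + 4*x) = 4 + x² - 26*x)
-17034 - H(-188) = -17034 - (4 + (-188)² - 26*(-188)) = -17034 - (4 + 35344 + 4888) = -17034 - 1*40236 = -17034 - 40236 = -57270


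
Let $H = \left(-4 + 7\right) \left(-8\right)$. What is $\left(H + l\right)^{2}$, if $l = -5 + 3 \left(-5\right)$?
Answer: $1936$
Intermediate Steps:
$l = -20$ ($l = -5 - 15 = -20$)
$H = -24$ ($H = 3 \left(-8\right) = -24$)
$\left(H + l\right)^{2} = \left(-24 - 20\right)^{2} = \left(-44\right)^{2} = 1936$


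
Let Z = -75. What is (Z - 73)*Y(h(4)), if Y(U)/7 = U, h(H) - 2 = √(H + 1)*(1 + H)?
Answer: -2072 - 5180*√5 ≈ -13655.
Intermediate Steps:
h(H) = 2 + (1 + H)^(3/2) (h(H) = 2 + √(H + 1)*(1 + H) = 2 + √(1 + H)*(1 + H) = 2 + (1 + H)^(3/2))
Y(U) = 7*U
(Z - 73)*Y(h(4)) = (-75 - 73)*(7*(2 + (1 + 4)^(3/2))) = -1036*(2 + 5^(3/2)) = -1036*(2 + 5*√5) = -148*(14 + 35*√5) = -2072 - 5180*√5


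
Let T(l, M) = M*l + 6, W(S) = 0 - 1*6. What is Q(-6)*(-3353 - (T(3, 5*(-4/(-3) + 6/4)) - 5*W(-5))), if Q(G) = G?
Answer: 20589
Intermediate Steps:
W(S) = -6 (W(S) = 0 - 6 = -6)
T(l, M) = 6 + M*l
Q(-6)*(-3353 - (T(3, 5*(-4/(-3) + 6/4)) - 5*W(-5))) = -6*(-3353 - ((6 + (5*(-4/(-3) + 6/4))*3) - 5*(-6))) = -6*(-3353 - ((6 + (5*(-4*(-1/3) + 6*(1/4)))*3) + 30)) = -6*(-3353 - ((6 + (5*(4/3 + 3/2))*3) + 30)) = -6*(-3353 - ((6 + (5*(17/6))*3) + 30)) = -6*(-3353 - ((6 + (85/6)*3) + 30)) = -6*(-3353 - ((6 + 85/2) + 30)) = -6*(-3353 - (97/2 + 30)) = -6*(-3353 - 1*157/2) = -6*(-3353 - 157/2) = -6*(-6863/2) = 20589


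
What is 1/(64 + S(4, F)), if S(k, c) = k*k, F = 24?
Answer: 1/80 ≈ 0.012500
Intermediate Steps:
S(k, c) = k**2
1/(64 + S(4, F)) = 1/(64 + 4**2) = 1/(64 + 16) = 1/80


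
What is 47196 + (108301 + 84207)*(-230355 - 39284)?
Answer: -51907617416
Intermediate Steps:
47196 + (108301 + 84207)*(-230355 - 39284) = 47196 + 192508*(-269639) = 47196 - 51907664612 = -51907617416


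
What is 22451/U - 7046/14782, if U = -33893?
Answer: -285340380/250503163 ≈ -1.1391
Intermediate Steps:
22451/U - 7046/14782 = 22451/(-33893) - 7046/14782 = 22451*(-1/33893) - 7046*1/14782 = -22451/33893 - 3523/7391 = -285340380/250503163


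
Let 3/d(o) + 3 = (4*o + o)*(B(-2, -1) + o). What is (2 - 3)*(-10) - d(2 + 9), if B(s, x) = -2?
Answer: 1639/164 ≈ 9.9939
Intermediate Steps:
d(o) = 3/(-3 + 5*o*(-2 + o)) (d(o) = 3/(-3 + (4*o + o)*(-2 + o)) = 3/(-3 + (5*o)*(-2 + o)) = 3/(-3 + 5*o*(-2 + o)))
(2 - 3)*(-10) - d(2 + 9) = (2 - 3)*(-10) - 3/(-3 - 10*(2 + 9) + 5*(2 + 9)²) = -1*(-10) - 3/(-3 - 10*11 + 5*11²) = 10 - 3/(-3 - 110 + 5*121) = 10 - 3/(-3 - 110 + 605) = 10 - 3/492 = 10 - 1*1/164 = 10 - 1/164 = 1639/164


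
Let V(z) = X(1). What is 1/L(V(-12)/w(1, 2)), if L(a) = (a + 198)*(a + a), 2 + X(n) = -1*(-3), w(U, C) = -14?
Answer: -98/2771 ≈ -0.035366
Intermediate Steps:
X(n) = 1 (X(n) = -2 - 1*(-3) = -2 + 3 = 1)
V(z) = 1
L(a) = 2*a*(198 + a) (L(a) = (198 + a)*(2*a) = 2*a*(198 + a))
1/L(V(-12)/w(1, 2)) = 1/(2*(1/(-14))*(198 + 1/(-14))) = 1/(2*(1*(-1/14))*(198 + 1*(-1/14))) = 1/(2*(-1/14)*(198 - 1/14)) = 1/(2*(-1/14)*(2771/14)) = 1/(-2771/98) = -98/2771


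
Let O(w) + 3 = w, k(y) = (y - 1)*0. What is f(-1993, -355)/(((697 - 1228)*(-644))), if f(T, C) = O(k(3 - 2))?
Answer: -1/113988 ≈ -8.7729e-6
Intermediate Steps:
k(y) = 0 (k(y) = (-1 + y)*0 = 0)
O(w) = -3 + w
f(T, C) = -3 (f(T, C) = -3 + 0 = -3)
f(-1993, -355)/(((697 - 1228)*(-644))) = -3*(-1/(644*(697 - 1228))) = -3/((-531*(-644))) = -3/341964 = -3*1/341964 = -1/113988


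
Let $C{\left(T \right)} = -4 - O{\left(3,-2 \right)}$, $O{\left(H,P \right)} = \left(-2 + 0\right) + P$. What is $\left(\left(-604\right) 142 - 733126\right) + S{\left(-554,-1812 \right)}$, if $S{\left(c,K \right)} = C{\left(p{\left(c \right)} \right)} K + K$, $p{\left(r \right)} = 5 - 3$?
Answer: $-820706$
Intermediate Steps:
$p{\left(r \right)} = 2$
$O{\left(H,P \right)} = -2 + P$
$C{\left(T \right)} = 0$ ($C{\left(T \right)} = -4 - \left(-2 - 2\right) = -4 - -4 = -4 + 4 = 0$)
$S{\left(c,K \right)} = K$ ($S{\left(c,K \right)} = 0 K + K = 0 + K = K$)
$\left(\left(-604\right) 142 - 733126\right) + S{\left(-554,-1812 \right)} = \left(\left(-604\right) 142 - 733126\right) - 1812 = \left(-85768 - 733126\right) - 1812 = -818894 - 1812 = -820706$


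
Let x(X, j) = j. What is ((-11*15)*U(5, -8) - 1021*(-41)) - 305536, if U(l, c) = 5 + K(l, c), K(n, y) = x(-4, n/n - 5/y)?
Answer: -2118145/8 ≈ -2.6477e+5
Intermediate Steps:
K(n, y) = 1 - 5/y (K(n, y) = n/n - 5/y = 1 - 5/y)
U(l, c) = 5 + (-5 + c)/c
((-11*15)*U(5, -8) - 1021*(-41)) - 305536 = ((-11*15)*(6 - 5/(-8)) - 1021*(-41)) - 305536 = (-165*(6 - 5*(-⅛)) + 41861) - 305536 = (-165*(6 + 5/8) + 41861) - 305536 = (-165*53/8 + 41861) - 305536 = (-8745/8 + 41861) - 305536 = 326143/8 - 305536 = -2118145/8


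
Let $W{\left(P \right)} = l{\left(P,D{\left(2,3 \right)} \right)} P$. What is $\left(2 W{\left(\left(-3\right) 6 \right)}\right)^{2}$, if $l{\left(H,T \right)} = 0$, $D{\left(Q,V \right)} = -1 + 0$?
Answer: $0$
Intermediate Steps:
$D{\left(Q,V \right)} = -1$
$W{\left(P \right)} = 0$ ($W{\left(P \right)} = 0 P = 0$)
$\left(2 W{\left(\left(-3\right) 6 \right)}\right)^{2} = \left(2 \cdot 0\right)^{2} = 0^{2} = 0$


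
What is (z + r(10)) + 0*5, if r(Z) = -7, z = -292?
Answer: -299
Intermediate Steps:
(z + r(10)) + 0*5 = (-292 - 7) + 0*5 = -299 + 0 = -299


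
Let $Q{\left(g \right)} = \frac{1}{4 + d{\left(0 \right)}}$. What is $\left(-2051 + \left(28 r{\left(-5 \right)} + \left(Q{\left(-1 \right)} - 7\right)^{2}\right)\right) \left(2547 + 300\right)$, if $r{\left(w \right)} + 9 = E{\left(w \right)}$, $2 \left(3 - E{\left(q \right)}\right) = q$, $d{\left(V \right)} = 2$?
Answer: $- \frac{71823167}{12} \approx -5.9853 \cdot 10^{6}$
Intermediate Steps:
$E{\left(q \right)} = 3 - \frac{q}{2}$
$r{\left(w \right)} = -6 - \frac{w}{2}$ ($r{\left(w \right)} = -9 - \left(-3 + \frac{w}{2}\right) = -6 - \frac{w}{2}$)
$Q{\left(g \right)} = \frac{1}{6}$ ($Q{\left(g \right)} = \frac{1}{4 + 2} = \frac{1}{6}$)
$\left(-2051 + \left(28 r{\left(-5 \right)} + \left(Q{\left(-1 \right)} - 7\right)^{2}\right)\right) \left(2547 + 300\right) = \left(-2051 + \left(28 \left(-6 - - \frac{5}{2}\right) + \left(\frac{1}{6} - 7\right)^{2}\right)\right) \left(2547 + 300\right) = \left(-2051 + \left(28 \left(-6 + \frac{5}{2}\right) + \left(\frac{1}{6} - 7\right)^{2}\right)\right) 2847 = \left(-2051 + \left(28 \left(- \frac{7}{2}\right) + \left(\frac{1}{6} - 7\right)^{2}\right)\right) 2847 = \left(-2051 - \left(98 - \left(- \frac{41}{6}\right)^{2}\right)\right) 2847 = \left(-2051 + \left(-98 + \frac{1681}{36}\right)\right) 2847 = \left(-2051 - \frac{1847}{36}\right) 2847 = \left(- \frac{75683}{36}\right) 2847 = - \frac{71823167}{12}$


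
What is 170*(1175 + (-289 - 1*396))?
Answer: 83300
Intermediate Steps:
170*(1175 + (-289 - 1*396)) = 170*(1175 + (-289 - 396)) = 170*(1175 - 685) = 170*490 = 83300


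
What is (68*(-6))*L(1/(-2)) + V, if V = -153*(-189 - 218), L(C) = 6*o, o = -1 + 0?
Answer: 64719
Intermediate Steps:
o = -1
L(C) = -6 (L(C) = 6*(-1) = -6)
V = 62271 (V = -153*(-407) = 62271)
(68*(-6))*L(1/(-2)) + V = (68*(-6))*(-6) + 62271 = -408*(-6) + 62271 = 2448 + 62271 = 64719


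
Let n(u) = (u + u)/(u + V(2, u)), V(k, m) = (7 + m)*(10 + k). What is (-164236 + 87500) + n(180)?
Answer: -7750321/101 ≈ -76736.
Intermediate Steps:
n(u) = 2*u/(84 + 13*u) (n(u) = (u + u)/(u + (70 + 7*2 + 10*u + 2*u)) = (2*u)/(u + (70 + 14 + 10*u + 2*u)) = (2*u)/(u + (84 + 12*u)) = (2*u)/(84 + 13*u) = 2*u/(84 + 13*u))
(-164236 + 87500) + n(180) = (-164236 + 87500) + 2*180/(84 + 13*180) = -76736 + 2*180/(84 + 2340) = -76736 + 2*180/2424 = -76736 + 2*180*(1/2424) = -76736 + 15/101 = -7750321/101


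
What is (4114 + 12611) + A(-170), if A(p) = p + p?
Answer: 16385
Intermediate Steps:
A(p) = 2*p
(4114 + 12611) + A(-170) = (4114 + 12611) + 2*(-170) = 16725 - 340 = 16385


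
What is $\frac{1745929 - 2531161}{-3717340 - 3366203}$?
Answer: $\frac{261744}{2361181} \approx 0.11085$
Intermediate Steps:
$\frac{1745929 - 2531161}{-3717340 - 3366203} = - \frac{785232}{-7083543} = \left(-785232\right) \left(- \frac{1}{7083543}\right) = \frac{261744}{2361181}$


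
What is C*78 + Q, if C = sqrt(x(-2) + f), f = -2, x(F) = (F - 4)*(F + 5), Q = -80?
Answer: -80 + 156*I*sqrt(5) ≈ -80.0 + 348.83*I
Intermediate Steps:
x(F) = (-4 + F)*(5 + F)
C = 2*I*sqrt(5) (C = sqrt((-20 - 2 + (-2)**2) - 2) = sqrt((-20 - 2 + 4) - 2) = sqrt(-18 - 2) = sqrt(-20) = 2*I*sqrt(5) ≈ 4.4721*I)
C*78 + Q = (2*I*sqrt(5))*78 - 80 = 156*I*sqrt(5) - 80 = -80 + 156*I*sqrt(5)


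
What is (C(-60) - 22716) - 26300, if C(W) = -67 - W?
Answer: -49023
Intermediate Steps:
(C(-60) - 22716) - 26300 = ((-67 - 1*(-60)) - 22716) - 26300 = ((-67 + 60) - 22716) - 26300 = (-7 - 22716) - 26300 = -22723 - 26300 = -49023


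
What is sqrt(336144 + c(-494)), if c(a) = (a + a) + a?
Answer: 17*sqrt(1158) ≈ 578.50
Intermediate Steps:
c(a) = 3*a (c(a) = 2*a + a = 3*a)
sqrt(336144 + c(-494)) = sqrt(336144 + 3*(-494)) = sqrt(336144 - 1482) = sqrt(334662) = 17*sqrt(1158)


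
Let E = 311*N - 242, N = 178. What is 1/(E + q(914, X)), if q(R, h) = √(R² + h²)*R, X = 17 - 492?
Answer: -13779/220833731465 + 457*√1061021/441667462930 ≈ 1.0034e-6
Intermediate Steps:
E = 55116 (E = 311*178 - 242 = 55358 - 242 = 55116)
X = -475
q(R, h) = R*√(R² + h²)
1/(E + q(914, X)) = 1/(55116 + 914*√(914² + (-475)²)) = 1/(55116 + 914*√(835396 + 225625)) = 1/(55116 + 914*√1061021)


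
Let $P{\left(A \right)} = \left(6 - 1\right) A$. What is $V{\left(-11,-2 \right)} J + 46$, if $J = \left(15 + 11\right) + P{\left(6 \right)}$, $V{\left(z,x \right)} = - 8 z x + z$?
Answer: $-10426$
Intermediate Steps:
$V{\left(z,x \right)} = z - 8 x z$ ($V{\left(z,x \right)} = - 8 x z + z = z - 8 x z$)
$P{\left(A \right)} = 5 A$
$J = 56$ ($J = \left(15 + 11\right) + 5 \cdot 6 = 26 + 30 = 56$)
$V{\left(-11,-2 \right)} J + 46 = - 11 \left(1 - -16\right) 56 + 46 = - 11 \left(1 + 16\right) 56 + 46 = \left(-11\right) 17 \cdot 56 + 46 = \left(-187\right) 56 + 46 = -10472 + 46 = -10426$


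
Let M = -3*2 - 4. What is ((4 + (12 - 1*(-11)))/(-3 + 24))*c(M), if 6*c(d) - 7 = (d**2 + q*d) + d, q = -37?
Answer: 1401/14 ≈ 100.07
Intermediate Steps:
M = -10 (M = -6 - 4 = -10)
c(d) = 7/6 - 6*d + d**2/6 (c(d) = 7/6 + ((d**2 - 37*d) + d)/6 = 7/6 + (d**2 - 36*d)/6 = 7/6 + (-6*d + d**2/6) = 7/6 - 6*d + d**2/6)
((4 + (12 - 1*(-11)))/(-3 + 24))*c(M) = ((4 + (12 - 1*(-11)))/(-3 + 24))*(7/6 - 6*(-10) + (1/6)*(-10)**2) = ((4 + (12 + 11))/21)*(7/6 + 60 + (1/6)*100) = ((4 + 23)*(1/21))*(7/6 + 60 + 50/3) = (27*(1/21))*(467/6) = (9/7)*(467/6) = 1401/14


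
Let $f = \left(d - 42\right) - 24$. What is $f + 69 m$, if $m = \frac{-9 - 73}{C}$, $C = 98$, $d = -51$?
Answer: $- \frac{8562}{49} \approx -174.73$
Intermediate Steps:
$m = - \frac{41}{49}$ ($m = \frac{-9 - 73}{98} = \left(-9 - 73\right) \frac{1}{98} = \left(-82\right) \frac{1}{98} = - \frac{41}{49} \approx -0.83673$)
$f = -117$ ($f = \left(-51 - 42\right) - 24 = -93 - 24 = -117$)
$f + 69 m = -117 + 69 \left(- \frac{41}{49}\right) = -117 - \frac{2829}{49} = - \frac{8562}{49}$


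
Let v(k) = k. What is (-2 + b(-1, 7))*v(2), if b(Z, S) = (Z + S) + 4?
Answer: 16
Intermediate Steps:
b(Z, S) = 4 + S + Z (b(Z, S) = (S + Z) + 4 = 4 + S + Z)
(-2 + b(-1, 7))*v(2) = (-2 + (4 + 7 - 1))*2 = (-2 + 10)*2 = 8*2 = 16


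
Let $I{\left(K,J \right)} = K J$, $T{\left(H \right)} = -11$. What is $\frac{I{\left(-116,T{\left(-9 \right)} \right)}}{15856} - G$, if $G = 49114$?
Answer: $- \frac{194687577}{3964} \approx -49114.0$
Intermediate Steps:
$I{\left(K,J \right)} = J K$
$\frac{I{\left(-116,T{\left(-9 \right)} \right)}}{15856} - G = \frac{\left(-11\right) \left(-116\right)}{15856} - 49114 = 1276 \cdot \frac{1}{15856} - 49114 = \frac{319}{3964} - 49114 = - \frac{194687577}{3964}$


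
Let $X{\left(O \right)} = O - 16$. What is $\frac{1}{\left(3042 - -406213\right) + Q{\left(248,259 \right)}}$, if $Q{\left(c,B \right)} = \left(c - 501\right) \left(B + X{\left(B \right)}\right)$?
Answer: $\frac{1}{282249} \approx 3.543 \cdot 10^{-6}$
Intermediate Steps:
$X{\left(O \right)} = -16 + O$ ($X{\left(O \right)} = O - 16 = -16 + O$)
$Q{\left(c,B \right)} = \left(-501 + c\right) \left(-16 + 2 B\right)$ ($Q{\left(c,B \right)} = \left(c - 501\right) \left(B + \left(-16 + B\right)\right) = \left(-501 + c\right) \left(-16 + 2 B\right)$)
$\frac{1}{\left(3042 - -406213\right) + Q{\left(248,259 \right)}} = \frac{1}{\left(3042 - -406213\right) + \left(8016 - 259518 + 259 \cdot 248 + 248 \left(-16 + 259\right)\right)} = \frac{1}{\left(3042 + 406213\right) + \left(8016 - 259518 + 64232 + 248 \cdot 243\right)} = \frac{1}{409255 + \left(8016 - 259518 + 64232 + 60264\right)} = \frac{1}{409255 - 127006} = \frac{1}{282249}$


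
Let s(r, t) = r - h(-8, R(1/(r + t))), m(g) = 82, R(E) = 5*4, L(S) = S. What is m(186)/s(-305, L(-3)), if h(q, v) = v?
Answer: -82/325 ≈ -0.25231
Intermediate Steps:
R(E) = 20
s(r, t) = -20 + r (s(r, t) = r - 1*20 = r - 20 = -20 + r)
m(186)/s(-305, L(-3)) = 82/(-20 - 305) = 82/(-325) = 82*(-1/325) = -82/325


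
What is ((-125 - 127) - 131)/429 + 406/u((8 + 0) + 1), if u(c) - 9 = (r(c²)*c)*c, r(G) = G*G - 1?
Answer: -67780051/75985767 ≈ -0.89201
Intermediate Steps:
r(G) = -1 + G² (r(G) = G² - 1 = -1 + G²)
u(c) = 9 + c²*(-1 + c⁴) (u(c) = 9 + ((-1 + (c²)²)*c)*c = 9 + ((-1 + c⁴)*c)*c = 9 + (c*(-1 + c⁴))*c = 9 + c²*(-1 + c⁴))
((-125 - 127) - 131)/429 + 406/u((8 + 0) + 1) = ((-125 - 127) - 131)/429 + 406/(9 + ((8 + 0) + 1)⁶ - ((8 + 0) + 1)²) = (-252 - 131)*(1/429) + 406/(9 + (8 + 1)⁶ - (8 + 1)²) = -383*1/429 + 406/(9 + 9⁶ - 1*9²) = -383/429 + 406/(9 + 531441 - 1*81) = -383/429 + 406/(9 + 531441 - 81) = -383/429 + 406/531369 = -67780051/75985767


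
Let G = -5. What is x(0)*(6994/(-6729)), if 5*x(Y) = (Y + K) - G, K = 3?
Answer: -55952/33645 ≈ -1.6630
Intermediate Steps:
x(Y) = 8/5 + Y/5 (x(Y) = ((Y + 3) - 1*(-5))/5 = ((3 + Y) + 5)/5 = (8 + Y)/5 = 8/5 + Y/5)
x(0)*(6994/(-6729)) = (8/5 + (1/5)*0)*(6994/(-6729)) = (8/5 + 0)*(6994*(-1/6729)) = (8/5)*(-6994/6729) = -55952/33645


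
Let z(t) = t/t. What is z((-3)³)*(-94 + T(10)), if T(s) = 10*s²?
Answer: 906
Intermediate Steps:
z(t) = 1
z((-3)³)*(-94 + T(10)) = 1*(-94 + 10*10²) = 1*(-94 + 10*100) = 1*(-94 + 1000) = 1*906 = 906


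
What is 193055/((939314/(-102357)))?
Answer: -19760530635/939314 ≈ -21037.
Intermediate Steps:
193055/((939314/(-102357))) = 193055/((939314*(-1/102357))) = 193055/(-939314/102357) = 193055*(-102357/939314) = -19760530635/939314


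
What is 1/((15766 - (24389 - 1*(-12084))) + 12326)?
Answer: -1/8381 ≈ -0.00011932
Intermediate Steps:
1/((15766 - (24389 - 1*(-12084))) + 12326) = 1/((15766 - (24389 + 12084)) + 12326) = 1/((15766 - 1*36473) + 12326) = 1/((15766 - 36473) + 12326) = 1/(-20707 + 12326) = 1/(-8381) = -1/8381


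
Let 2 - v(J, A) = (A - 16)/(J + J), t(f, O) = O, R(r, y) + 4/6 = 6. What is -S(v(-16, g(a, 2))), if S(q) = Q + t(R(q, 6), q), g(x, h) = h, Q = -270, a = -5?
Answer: 4295/16 ≈ 268.44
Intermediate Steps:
R(r, y) = 16/3 (R(r, y) = -2/3 + 6 = 16/3)
v(J, A) = 2 - (-16 + A)/(2*J) (v(J, A) = 2 - (A - 16)/(J + J) = 2 - (-16 + A)/(2*J))
S(q) = -270 + q
-S(v(-16, g(a, 2))) = -(-270 + (1/2)*(16 - 1*2 + 4*(-16))/(-16)) = -(-270 + (1/2)*(-1/16)*(16 - 2 - 64)) = -(-270 + (1/2)*(-1/16)*(-50)) = -(-270 + 25/16) = -1*(-4295/16) = 4295/16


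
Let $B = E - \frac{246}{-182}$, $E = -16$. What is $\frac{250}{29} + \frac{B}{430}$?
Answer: $\frac{226601}{26390} \approx 8.5866$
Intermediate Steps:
$B = - \frac{1333}{91}$ ($B = -16 - \frac{246}{-182} = -16 - 246 \left(- \frac{1}{182}\right) = -16 - - \frac{123}{91} = -16 + \frac{123}{91} = - \frac{1333}{91} \approx -14.648$)
$\frac{250}{29} + \frac{B}{430} = \frac{250}{29} - \frac{1333}{91 \cdot 430} = 250 \cdot \frac{1}{29} - \frac{31}{910} = \frac{250}{29} - \frac{31}{910} = \frac{226601}{26390}$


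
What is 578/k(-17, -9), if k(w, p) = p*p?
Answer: 578/81 ≈ 7.1358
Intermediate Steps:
k(w, p) = p**2
578/k(-17, -9) = 578/((-9)**2) = 578/81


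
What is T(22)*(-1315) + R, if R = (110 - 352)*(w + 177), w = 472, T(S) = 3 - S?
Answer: -132073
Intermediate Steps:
R = -157058 (R = (110 - 352)*(472 + 177) = -242*649 = -157058)
T(22)*(-1315) + R = (3 - 1*22)*(-1315) - 157058 = (3 - 22)*(-1315) - 157058 = -19*(-1315) - 157058 = 24985 - 157058 = -132073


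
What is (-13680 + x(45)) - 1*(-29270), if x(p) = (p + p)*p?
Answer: 19640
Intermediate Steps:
x(p) = 2*p² (x(p) = (2*p)*p = 2*p²)
(-13680 + x(45)) - 1*(-29270) = (-13680 + 2*45²) - 1*(-29270) = (-13680 + 2*2025) + 29270 = (-13680 + 4050) + 29270 = -9630 + 29270 = 19640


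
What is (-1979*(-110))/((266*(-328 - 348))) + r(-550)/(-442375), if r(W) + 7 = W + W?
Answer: -48050778719/39773051500 ≈ -1.2081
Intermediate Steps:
r(W) = -7 + 2*W (r(W) = -7 + (W + W) = -7 + 2*W)
(-1979*(-110))/((266*(-328 - 348))) + r(-550)/(-442375) = (-1979*(-110))/((266*(-328 - 348))) + (-7 + 2*(-550))/(-442375) = 217690/((266*(-676))) + (-7 - 1100)*(-1/442375) = 217690/(-179816) - 1107*(-1/442375) = 217690*(-1/179816) + 1107/442375 = -108845/89908 + 1107/442375 = -48050778719/39773051500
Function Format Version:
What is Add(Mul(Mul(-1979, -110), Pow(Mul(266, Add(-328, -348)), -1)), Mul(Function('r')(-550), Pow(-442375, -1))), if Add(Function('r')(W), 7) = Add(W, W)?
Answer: Rational(-48050778719, 39773051500) ≈ -1.2081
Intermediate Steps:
Function('r')(W) = Add(-7, Mul(2, W)) (Function('r')(W) = Add(-7, Add(W, W)) = Add(-7, Mul(2, W)))
Add(Mul(Mul(-1979, -110), Pow(Mul(266, Add(-328, -348)), -1)), Mul(Function('r')(-550), Pow(-442375, -1))) = Add(Mul(Mul(-1979, -110), Pow(Mul(266, Add(-328, -348)), -1)), Mul(Add(-7, Mul(2, -550)), Pow(-442375, -1))) = Add(Mul(217690, Pow(Mul(266, -676), -1)), Mul(Add(-7, -1100), Rational(-1, 442375))) = Add(Mul(217690, Pow(-179816, -1)), Mul(-1107, Rational(-1, 442375))) = Add(Mul(217690, Rational(-1, 179816)), Rational(1107, 442375)) = Add(Rational(-108845, 89908), Rational(1107, 442375)) = Rational(-48050778719, 39773051500)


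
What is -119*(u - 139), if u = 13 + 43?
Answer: 9877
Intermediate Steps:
u = 56
-119*(u - 139) = -119*(56 - 139) = -119*(-83) = 9877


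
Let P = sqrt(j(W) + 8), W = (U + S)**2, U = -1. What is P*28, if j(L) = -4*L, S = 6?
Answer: 56*I*sqrt(23) ≈ 268.57*I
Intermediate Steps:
W = 25 (W = (-1 + 6)**2 = 5**2 = 25)
P = 2*I*sqrt(23) (P = sqrt(-4*25 + 8) = sqrt(-100 + 8) = sqrt(-92) = 2*I*sqrt(23) ≈ 9.5917*I)
P*28 = (2*I*sqrt(23))*28 = 56*I*sqrt(23)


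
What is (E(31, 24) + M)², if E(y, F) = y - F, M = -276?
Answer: 72361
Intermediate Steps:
(E(31, 24) + M)² = ((31 - 1*24) - 276)² = ((31 - 24) - 276)² = (7 - 276)² = (-269)² = 72361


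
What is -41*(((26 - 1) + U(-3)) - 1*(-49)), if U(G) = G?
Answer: -2911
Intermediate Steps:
-41*(((26 - 1) + U(-3)) - 1*(-49)) = -41*(((26 - 1) - 3) - 1*(-49)) = -41*((25 - 3) + 49) = -41*(22 + 49) = -41*71 = -2911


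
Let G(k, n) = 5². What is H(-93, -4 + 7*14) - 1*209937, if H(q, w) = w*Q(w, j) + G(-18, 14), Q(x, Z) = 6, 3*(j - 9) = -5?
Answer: -209348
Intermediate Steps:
G(k, n) = 25
j = 22/3 (j = 9 + (⅓)*(-5) = 9 - 5/3 = 22/3 ≈ 7.3333)
H(q, w) = 25 + 6*w (H(q, w) = w*6 + 25 = 6*w + 25 = 25 + 6*w)
H(-93, -4 + 7*14) - 1*209937 = (25 + 6*(-4 + 7*14)) - 1*209937 = (25 + 6*(-4 + 98)) - 209937 = (25 + 6*94) - 209937 = (25 + 564) - 209937 = 589 - 209937 = -209348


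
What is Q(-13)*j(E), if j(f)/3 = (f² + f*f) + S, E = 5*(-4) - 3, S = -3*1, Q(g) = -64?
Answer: -202560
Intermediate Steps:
S = -3
E = -23 (E = -20 - 3 = -23)
j(f) = -9 + 6*f² (j(f) = 3*((f² + f*f) - 3) = 3*((f² + f²) - 3) = 3*(2*f² - 3) = 3*(-3 + 2*f²) = -9 + 6*f²)
Q(-13)*j(E) = -64*(-9 + 6*(-23)²) = -64*(-9 + 6*529) = -64*(-9 + 3174) = -64*3165 = -202560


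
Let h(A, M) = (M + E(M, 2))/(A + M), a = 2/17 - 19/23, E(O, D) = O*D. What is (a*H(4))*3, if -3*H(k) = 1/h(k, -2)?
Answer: -277/1173 ≈ -0.23615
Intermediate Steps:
E(O, D) = D*O
a = -277/391 (a = 2*(1/17) - 19*1/23 = 2/17 - 19/23 = -277/391 ≈ -0.70844)
h(A, M) = 3*M/(A + M) (h(A, M) = (M + 2*M)/(A + M) = (3*M)/(A + M) = 3*M/(A + M))
H(k) = -⅑ + k/18 (H(k) = -(⅑ - k/18) = -(⅓ - k/6)/3 = -⅑ + k/18)
(a*H(4))*3 = -277*(-⅑ + (1/18)*4)/391*3 = -277*(-⅑ + 2/9)/391*3 = -277/391*⅑*3 = -277/3519*3 = -277/1173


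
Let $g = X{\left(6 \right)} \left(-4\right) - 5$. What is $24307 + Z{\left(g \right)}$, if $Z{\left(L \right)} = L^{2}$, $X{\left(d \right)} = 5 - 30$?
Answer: $33332$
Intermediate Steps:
$X{\left(d \right)} = -25$ ($X{\left(d \right)} = 5 - 30 = -25$)
$g = 95$ ($g = \left(-25\right) \left(-4\right) - 5 = 100 - 5 = 95$)
$24307 + Z{\left(g \right)} = 24307 + 95^{2} = 24307 + 9025 = 33332$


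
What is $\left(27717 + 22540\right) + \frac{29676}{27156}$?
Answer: $\frac{113734064}{2263} \approx 50258.0$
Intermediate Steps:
$\left(27717 + 22540\right) + \frac{29676}{27156} = 50257 + 29676 \cdot \frac{1}{27156} = 50257 + \frac{2473}{2263} = \frac{113734064}{2263}$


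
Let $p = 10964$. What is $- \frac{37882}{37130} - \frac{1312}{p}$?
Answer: $- \frac{1234183}{1082695} \approx -1.1399$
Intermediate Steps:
$- \frac{37882}{37130} - \frac{1312}{p} = - \frac{37882}{37130} - \frac{1312}{10964} = \left(-37882\right) \frac{1}{37130} - \frac{328}{2741} = - \frac{403}{395} - \frac{328}{2741} = - \frac{1234183}{1082695}$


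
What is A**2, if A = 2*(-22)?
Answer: 1936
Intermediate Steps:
A = -44
A**2 = (-44)**2 = 1936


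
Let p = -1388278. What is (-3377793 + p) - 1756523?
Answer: -6522594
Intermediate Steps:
(-3377793 + p) - 1756523 = (-3377793 - 1388278) - 1756523 = -4766071 - 1756523 = -6522594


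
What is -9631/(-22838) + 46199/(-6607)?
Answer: -991460745/150890666 ≈ -6.5707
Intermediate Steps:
-9631/(-22838) + 46199/(-6607) = -9631*(-1/22838) + 46199*(-1/6607) = 9631/22838 - 46199/6607 = -991460745/150890666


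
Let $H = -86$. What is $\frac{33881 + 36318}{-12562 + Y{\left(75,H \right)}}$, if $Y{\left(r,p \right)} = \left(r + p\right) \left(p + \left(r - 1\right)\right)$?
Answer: $- \frac{70199}{12430} \approx -5.6475$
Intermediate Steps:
$Y{\left(r,p \right)} = \left(p + r\right) \left(-1 + p + r\right)$ ($Y{\left(r,p \right)} = \left(p + r\right) \left(p + \left(-1 + r\right)\right) = \left(p + r\right) \left(-1 + p + r\right)$)
$\frac{33881 + 36318}{-12562 + Y{\left(75,H \right)}} = \frac{33881 + 36318}{-12562 + \left(\left(-86\right)^{2} + 75^{2} - -86 - 75 + 2 \left(-86\right) 75\right)} = \frac{70199}{-12562 + \left(7396 + 5625 + 86 - 75 - 12900\right)} = \frac{70199}{-12562 + 132} = \frac{70199}{-12430} = 70199 \left(- \frac{1}{12430}\right) = - \frac{70199}{12430}$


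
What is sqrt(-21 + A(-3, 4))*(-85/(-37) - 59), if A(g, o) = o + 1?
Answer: -8392*I/37 ≈ -226.81*I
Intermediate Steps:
A(g, o) = 1 + o
sqrt(-21 + A(-3, 4))*(-85/(-37) - 59) = sqrt(-21 + (1 + 4))*(-85/(-37) - 59) = sqrt(-21 + 5)*(-85*(-1/37) - 59) = sqrt(-16)*(85/37 - 59) = (4*I)*(-2098/37) = -8392*I/37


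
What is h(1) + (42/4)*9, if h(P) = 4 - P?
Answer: 195/2 ≈ 97.500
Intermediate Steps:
h(1) + (42/4)*9 = (4 - 1*1) + (42/4)*9 = (4 - 1) + (42*(¼))*9 = 3 + (21/2)*9 = 3 + 189/2 = 195/2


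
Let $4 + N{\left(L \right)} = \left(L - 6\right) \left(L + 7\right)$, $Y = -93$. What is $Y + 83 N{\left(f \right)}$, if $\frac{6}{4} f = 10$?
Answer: $\frac{2981}{9} \approx 331.22$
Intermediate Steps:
$f = \frac{20}{3}$ ($f = \frac{2}{3} \cdot 10 = \frac{20}{3} \approx 6.6667$)
$N{\left(L \right)} = -4 + \left(-6 + L\right) \left(7 + L\right)$ ($N{\left(L \right)} = -4 + \left(L - 6\right) \left(L + 7\right) = -4 + \left(-6 + L\right) \left(7 + L\right)$)
$Y + 83 N{\left(f \right)} = -93 + 83 \left(-46 + \frac{20}{3} + \left(\frac{20}{3}\right)^{2}\right) = -93 + 83 \left(-46 + \frac{20}{3} + \frac{400}{9}\right) = -93 + 83 \cdot \frac{46}{9} = -93 + \frac{3818}{9} = \frac{2981}{9}$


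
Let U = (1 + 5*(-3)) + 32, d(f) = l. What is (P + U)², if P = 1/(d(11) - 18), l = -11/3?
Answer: 1361889/4225 ≈ 322.34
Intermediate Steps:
l = -11/3 (l = -11*⅓ = -11/3 ≈ -3.6667)
d(f) = -11/3
P = -3/65 (P = 1/(-11/3 - 18) = 1/(-65/3) = -3/65 ≈ -0.046154)
U = 18 (U = (1 - 15) + 32 = -14 + 32 = 18)
(P + U)² = (-3/65 + 18)² = (1167/65)² = 1361889/4225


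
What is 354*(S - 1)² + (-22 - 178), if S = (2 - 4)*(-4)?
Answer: 17146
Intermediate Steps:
S = 8 (S = -2*(-4) = 8)
354*(S - 1)² + (-22 - 178) = 354*(8 - 1)² + (-22 - 178) = 354*7² - 200 = 354*49 - 200 = 17346 - 200 = 17146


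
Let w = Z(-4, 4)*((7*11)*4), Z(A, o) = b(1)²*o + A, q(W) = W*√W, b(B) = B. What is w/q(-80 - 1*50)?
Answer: 0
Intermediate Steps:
q(W) = W^(3/2)
Z(A, o) = A + o (Z(A, o) = 1²*o + A = 1*o + A = o + A = A + o)
w = 0 (w = (-4 + 4)*((7*11)*4) = 0*(77*4) = 0*308 = 0)
w/q(-80 - 1*50) = 0/((-80 - 1*50)^(3/2)) = 0/((-80 - 50)^(3/2)) = 0/((-130)^(3/2)) = 0/((-130*I*√130)) = 0*(I*√130/16900) = 0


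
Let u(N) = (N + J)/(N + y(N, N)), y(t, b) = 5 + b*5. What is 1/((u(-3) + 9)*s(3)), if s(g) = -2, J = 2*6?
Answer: -13/216 ≈ -0.060185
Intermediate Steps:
y(t, b) = 5 + 5*b
J = 12
u(N) = (12 + N)/(5 + 6*N) (u(N) = (N + 12)/(N + (5 + 5*N)) = (12 + N)/(5 + 6*N))
1/((u(-3) + 9)*s(3)) = 1/(((12 - 3)/(5 + 6*(-3)) + 9)*(-2)) = 1/((9/(5 - 18) + 9)*(-2)) = 1/((9/(-13) + 9)*(-2)) = 1/((-1/13*9 + 9)*(-2)) = 1/((-9/13 + 9)*(-2)) = 1/((108/13)*(-2)) = 1/(-216/13) = -13/216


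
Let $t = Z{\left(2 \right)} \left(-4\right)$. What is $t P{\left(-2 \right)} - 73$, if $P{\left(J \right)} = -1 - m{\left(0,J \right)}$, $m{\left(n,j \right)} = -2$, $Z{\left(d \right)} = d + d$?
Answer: $-89$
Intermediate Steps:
$Z{\left(d \right)} = 2 d$
$P{\left(J \right)} = 1$ ($P{\left(J \right)} = -1 - -2 = -1 + 2 = 1$)
$t = -16$ ($t = 2 \cdot 2 \left(-4\right) = 4 \left(-4\right) = -16$)
$t P{\left(-2 \right)} - 73 = \left(-16\right) 1 - 73 = -16 - 73 = -89$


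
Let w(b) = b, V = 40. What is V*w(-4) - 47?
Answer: -207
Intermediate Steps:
V*w(-4) - 47 = 40*(-4) - 47 = -160 - 47 = -207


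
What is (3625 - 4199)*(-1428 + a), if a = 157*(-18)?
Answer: 2441796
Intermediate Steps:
a = -2826
(3625 - 4199)*(-1428 + a) = (3625 - 4199)*(-1428 - 2826) = -574*(-4254) = 2441796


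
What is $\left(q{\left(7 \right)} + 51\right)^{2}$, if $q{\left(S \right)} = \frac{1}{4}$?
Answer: $\frac{42025}{16} \approx 2626.6$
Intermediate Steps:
$q{\left(S \right)} = \frac{1}{4}$
$\left(q{\left(7 \right)} + 51\right)^{2} = \left(\frac{1}{4} + 51\right)^{2} = \left(\frac{205}{4}\right)^{2} = \frac{42025}{16}$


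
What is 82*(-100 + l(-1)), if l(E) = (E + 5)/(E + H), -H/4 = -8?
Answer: -253872/31 ≈ -8189.4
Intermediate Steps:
H = 32 (H = -4*(-8) = 32)
l(E) = (5 + E)/(32 + E) (l(E) = (E + 5)/(E + 32) = (5 + E)/(32 + E))
82*(-100 + l(-1)) = 82*(-100 + (5 - 1)/(32 - 1)) = 82*(-100 + 4/31) = 82*(-3096/31) = -253872/31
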